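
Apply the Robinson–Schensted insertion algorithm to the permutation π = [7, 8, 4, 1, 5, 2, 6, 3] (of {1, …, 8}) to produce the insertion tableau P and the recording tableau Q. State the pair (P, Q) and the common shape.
P = [1, 2, 3] / [4, 5, 6] / [7, 8];  Q = [1, 2, 7] / [3, 5, 8] / [4, 6];  common shape = (3, 3, 2)

Row-insert the values π_1, π_2, … into P one at a time, bumping the leftmost entry strictly greater than the inserted value down to the next row. The recording tableau Q records, in position (i, j), the step at which that cell was added to P.
  Insert 7 (step 1): P = [7];  Q = [1]
  Insert 8 (step 2): P = [7, 8];  Q = [1, 2]
  Insert 4 (step 3): P = [4, 8] / [7];  Q = [1, 2] / [3]
  Insert 1 (step 4): P = [1, 8] / [4] / [7];  Q = [1, 2] / [3] / [4]
  Insert 5 (step 5): P = [1, 5] / [4, 8] / [7];  Q = [1, 2] / [3, 5] / [4]
  Insert 2 (step 6): P = [1, 2] / [4, 5] / [7, 8];  Q = [1, 2] / [3, 5] / [4, 6]
  Insert 6 (step 7): P = [1, 2, 6] / [4, 5] / [7, 8];  Q = [1, 2, 7] / [3, 5] / [4, 6]
  Insert 3 (step 8): P = [1, 2, 3] / [4, 5, 6] / [7, 8];  Q = [1, 2, 7] / [3, 5, 8] / [4, 6]
Final shape: (3, 3, 2).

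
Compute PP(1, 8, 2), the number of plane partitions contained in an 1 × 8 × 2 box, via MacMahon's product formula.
PP(1, 8, 2) = 45

Evaluate the triple product over i = 1..1, j = 1..8, k = 1..2. The factors are (2/1) · (3/2) · (3/2) · (4/3) · (4/3) · (5/4) · (5/4) · (6/5) · … (16 factors total). The numerators and denominators telescope so the product is an integer; carrying out the multiplication exactly gives PP(1, 8, 2) = 45.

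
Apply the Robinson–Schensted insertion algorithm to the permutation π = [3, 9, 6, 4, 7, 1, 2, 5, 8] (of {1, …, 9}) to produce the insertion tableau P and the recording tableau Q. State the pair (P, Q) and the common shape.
P = [1, 2, 5, 8] / [3, 4, 7] / [6] / [9];  Q = [1, 2, 5, 9] / [3, 7, 8] / [4] / [6];  common shape = (4, 3, 1, 1)

Row-insert the values π_1, π_2, … into P one at a time, bumping the leftmost entry strictly greater than the inserted value down to the next row. The recording tableau Q records, in position (i, j), the step at which that cell was added to P.
  Insert 3 (step 1): P = [3];  Q = [1]
  Insert 9 (step 2): P = [3, 9];  Q = [1, 2]
  Insert 6 (step 3): P = [3, 6] / [9];  Q = [1, 2] / [3]
  Insert 4 (step 4): P = [3, 4] / [6] / [9];  Q = [1, 2] / [3] / [4]
  Insert 7 (step 5): P = [3, 4, 7] / [6] / [9];  Q = [1, 2, 5] / [3] / [4]
  Insert 1 (step 6): P = [1, 4, 7] / [3] / [6] / [9];  Q = [1, 2, 5] / [3] / [4] / [6]
  Insert 2 (step 7): P = [1, 2, 7] / [3, 4] / [6] / [9];  Q = [1, 2, 5] / [3, 7] / [4] / [6]
  Insert 5 (step 8): P = [1, 2, 5] / [3, 4, 7] / [6] / [9];  Q = [1, 2, 5] / [3, 7, 8] / [4] / [6]
  Insert 8 (step 9): P = [1, 2, 5, 8] / [3, 4, 7] / [6] / [9];  Q = [1, 2, 5, 9] / [3, 7, 8] / [4] / [6]
Final shape: (4, 3, 1, 1).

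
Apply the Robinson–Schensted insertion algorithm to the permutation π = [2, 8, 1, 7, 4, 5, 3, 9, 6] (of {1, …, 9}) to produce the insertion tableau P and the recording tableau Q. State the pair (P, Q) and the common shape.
P = [1, 3, 5, 6] / [2, 4, 9] / [7] / [8];  Q = [1, 2, 6, 8] / [3, 4, 9] / [5] / [7];  common shape = (4, 3, 1, 1)

Row-insert the values π_1, π_2, … into P one at a time, bumping the leftmost entry strictly greater than the inserted value down to the next row. The recording tableau Q records, in position (i, j), the step at which that cell was added to P.
  Insert 2 (step 1): P = [2];  Q = [1]
  Insert 8 (step 2): P = [2, 8];  Q = [1, 2]
  Insert 1 (step 3): P = [1, 8] / [2];  Q = [1, 2] / [3]
  Insert 7 (step 4): P = [1, 7] / [2, 8];  Q = [1, 2] / [3, 4]
  Insert 4 (step 5): P = [1, 4] / [2, 7] / [8];  Q = [1, 2] / [3, 4] / [5]
  Insert 5 (step 6): P = [1, 4, 5] / [2, 7] / [8];  Q = [1, 2, 6] / [3, 4] / [5]
  Insert 3 (step 7): P = [1, 3, 5] / [2, 4] / [7] / [8];  Q = [1, 2, 6] / [3, 4] / [5] / [7]
  Insert 9 (step 8): P = [1, 3, 5, 9] / [2, 4] / [7] / [8];  Q = [1, 2, 6, 8] / [3, 4] / [5] / [7]
  Insert 6 (step 9): P = [1, 3, 5, 6] / [2, 4, 9] / [7] / [8];  Q = [1, 2, 6, 8] / [3, 4, 9] / [5] / [7]
Final shape: (4, 3, 1, 1).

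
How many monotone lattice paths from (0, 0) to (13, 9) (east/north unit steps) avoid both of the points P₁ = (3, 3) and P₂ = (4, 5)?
Number of paths = 290070

Inclusion–exclusion. Total paths: C(22, 13) = 497420. Through P₁: C(6, 3)·C(16, 10) = 160160. Through P₂: C(9, 4)·C(13, 9) = 90090. Since P₁ is strictly southwest of P₂, a monotone path through both must visit P₁ then P₂; paths through both = C(6, 3)·C(3, 1)·C(13, 9) = 42900. Avoid both = 497420 − 160160 − 90090 + 42900 = 290070.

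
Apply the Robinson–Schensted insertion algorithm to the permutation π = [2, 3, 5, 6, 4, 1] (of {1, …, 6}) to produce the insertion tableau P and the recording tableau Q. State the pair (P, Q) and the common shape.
P = [1, 3, 4, 6] / [2] / [5];  Q = [1, 2, 3, 4] / [5] / [6];  common shape = (4, 1, 1)

Row-insert the values π_1, π_2, … into P one at a time, bumping the leftmost entry strictly greater than the inserted value down to the next row. The recording tableau Q records, in position (i, j), the step at which that cell was added to P.
  Insert 2 (step 1): P = [2];  Q = [1]
  Insert 3 (step 2): P = [2, 3];  Q = [1, 2]
  Insert 5 (step 3): P = [2, 3, 5];  Q = [1, 2, 3]
  Insert 6 (step 4): P = [2, 3, 5, 6];  Q = [1, 2, 3, 4]
  Insert 4 (step 5): P = [2, 3, 4, 6] / [5];  Q = [1, 2, 3, 4] / [5]
  Insert 1 (step 6): P = [1, 3, 4, 6] / [2] / [5];  Q = [1, 2, 3, 4] / [5] / [6]
Final shape: (4, 1, 1).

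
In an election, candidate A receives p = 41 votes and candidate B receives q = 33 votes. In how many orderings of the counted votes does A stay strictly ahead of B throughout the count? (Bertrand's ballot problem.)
Strict-lead orderings = 123110222468217351024

Total orderings of the 74 votes with 41 for A: C(74, 41) = 1138769557831010496972. By the Bertrand ballot formula (Cycle Lemma / reflection principle), the number of orderings in which A is strictly ahead of B throughout is (p − q)/(p + q) · C(p + q, p) = (41 − 33)/(41 + 33) · 1138769557831010496972 = 123110222468217351024.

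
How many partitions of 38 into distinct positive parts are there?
q(38) = 864

A partition into distinct parts is a strictly decreasing sequence summing to n. The recurrence d(n, m) = d(n, m−1) + d(n−m, m−1) (use part m at most once) with q(n) = d(n, n) gives q(38) = 864. (Euler's theorem: # distinct-part partitions = # odd-part partitions.)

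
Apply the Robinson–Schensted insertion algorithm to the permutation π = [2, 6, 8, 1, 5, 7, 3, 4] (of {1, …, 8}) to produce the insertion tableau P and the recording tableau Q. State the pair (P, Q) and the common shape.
P = [1, 3, 4] / [2, 5, 7] / [6, 8];  Q = [1, 2, 3] / [4, 5, 6] / [7, 8];  common shape = (3, 3, 2)

Row-insert the values π_1, π_2, … into P one at a time, bumping the leftmost entry strictly greater than the inserted value down to the next row. The recording tableau Q records, in position (i, j), the step at which that cell was added to P.
  Insert 2 (step 1): P = [2];  Q = [1]
  Insert 6 (step 2): P = [2, 6];  Q = [1, 2]
  Insert 8 (step 3): P = [2, 6, 8];  Q = [1, 2, 3]
  Insert 1 (step 4): P = [1, 6, 8] / [2];  Q = [1, 2, 3] / [4]
  Insert 5 (step 5): P = [1, 5, 8] / [2, 6];  Q = [1, 2, 3] / [4, 5]
  Insert 7 (step 6): P = [1, 5, 7] / [2, 6, 8];  Q = [1, 2, 3] / [4, 5, 6]
  Insert 3 (step 7): P = [1, 3, 7] / [2, 5, 8] / [6];  Q = [1, 2, 3] / [4, 5, 6] / [7]
  Insert 4 (step 8): P = [1, 3, 4] / [2, 5, 7] / [6, 8];  Q = [1, 2, 3] / [4, 5, 6] / [7, 8]
Final shape: (3, 3, 2).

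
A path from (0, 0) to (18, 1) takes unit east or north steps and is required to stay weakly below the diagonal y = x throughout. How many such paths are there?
Number of paths = 18

By the reflection principle (André's argument), the number of monotone paths to (18, 1) with n ≤ m that never go above y = x is C(19, 18) − C(19, 19) = 19 − 1 = 18.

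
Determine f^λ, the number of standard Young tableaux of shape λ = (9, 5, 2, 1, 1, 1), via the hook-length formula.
# SYT of shape (9, 5, 2, 1, 1, 1) = 13302432

Hook-length formula: f^λ = n! / Π hook(c), product over all cells c of the Young diagram. For λ = (9, 5, 2, 1, 1, 1), n = 19 boxes. Hook lengths by row (left-to-right, top-to-bottom): [14, 10, 8, 7, 6, 4, 3, 2, 1]; [9, 5, 3, 2, 1]; [5, 1]; [3]; [2]; [1]. Product of hooks = 9144576000. So f^λ = 19! / 9144576000 = 121645100408832000 / 9144576000 = 13302432.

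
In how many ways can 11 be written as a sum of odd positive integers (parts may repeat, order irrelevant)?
p_odd(11) = 12

Partitions of 11 using only odd parts 1, 3, 5, …: 11, 9+1+1, 7+3+1, 7+1+1+1+1, 5+5+1, 5+3+3, 5+3+1+1+1, 5+1+1+1+1+1+1, 3+3+3+1+1, 3+3+1+1+1+1+1, 3+1+1+1+1+1+1+1+1, 1+1+1+1+1+1+1+1+1+1+1. There are 12. (Euler: this equals q(11), the number of distinct-part partitions.)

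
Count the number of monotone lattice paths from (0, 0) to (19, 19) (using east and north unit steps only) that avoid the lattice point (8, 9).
Number of paths = 26770737840

Total paths from (0, 0) to (19, 19): C(38, 19) = 35345263800. Paths through (8, 9): (paths (0, 0) → (8, 9)) × (paths (8, 9) → (19, 19)) = C(17, 8) · C(21, 11) = 24310 · 352716 = 8574525960. Avoidance count = 35345263800 − 8574525960 = 26770737840.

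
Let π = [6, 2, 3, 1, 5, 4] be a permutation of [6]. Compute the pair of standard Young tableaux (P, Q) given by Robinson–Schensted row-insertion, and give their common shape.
P = [1, 3, 4] / [2, 5] / [6];  Q = [1, 3, 5] / [2, 6] / [4];  common shape = (3, 2, 1)

Row-insert the values π_1, π_2, … into P one at a time, bumping the leftmost entry strictly greater than the inserted value down to the next row. The recording tableau Q records, in position (i, j), the step at which that cell was added to P.
  Insert 6 (step 1): P = [6];  Q = [1]
  Insert 2 (step 2): P = [2] / [6];  Q = [1] / [2]
  Insert 3 (step 3): P = [2, 3] / [6];  Q = [1, 3] / [2]
  Insert 1 (step 4): P = [1, 3] / [2] / [6];  Q = [1, 3] / [2] / [4]
  Insert 5 (step 5): P = [1, 3, 5] / [2] / [6];  Q = [1, 3, 5] / [2] / [4]
  Insert 4 (step 6): P = [1, 3, 4] / [2, 5] / [6];  Q = [1, 3, 5] / [2, 6] / [4]
Final shape: (3, 2, 1).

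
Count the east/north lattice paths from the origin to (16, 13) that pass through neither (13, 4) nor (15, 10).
Number of paths = 54531835

Inclusion–exclusion. Total paths: C(29, 16) = 67863915. Through P₁: C(17, 13)·C(12, 3) = 523600. Through P₂: C(25, 15)·C(4, 1) = 13075040. Since P₁ is strictly southwest of P₂, a monotone path through both must visit P₁ then P₂; paths through both = C(17, 13)·C(8, 2)·C(4, 1) = 266560. Avoid both = 67863915 − 523600 − 13075040 + 266560 = 54531835.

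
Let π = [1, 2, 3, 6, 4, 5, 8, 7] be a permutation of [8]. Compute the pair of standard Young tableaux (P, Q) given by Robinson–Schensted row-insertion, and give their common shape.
P = [1, 2, 3, 4, 5, 7] / [6, 8];  Q = [1, 2, 3, 4, 6, 7] / [5, 8];  common shape = (6, 2)

Row-insert the values π_1, π_2, … into P one at a time, bumping the leftmost entry strictly greater than the inserted value down to the next row. The recording tableau Q records, in position (i, j), the step at which that cell was added to P.
  Insert 1 (step 1): P = [1];  Q = [1]
  Insert 2 (step 2): P = [1, 2];  Q = [1, 2]
  Insert 3 (step 3): P = [1, 2, 3];  Q = [1, 2, 3]
  Insert 6 (step 4): P = [1, 2, 3, 6];  Q = [1, 2, 3, 4]
  Insert 4 (step 5): P = [1, 2, 3, 4] / [6];  Q = [1, 2, 3, 4] / [5]
  Insert 5 (step 6): P = [1, 2, 3, 4, 5] / [6];  Q = [1, 2, 3, 4, 6] / [5]
  Insert 8 (step 7): P = [1, 2, 3, 4, 5, 8] / [6];  Q = [1, 2, 3, 4, 6, 7] / [5]
  Insert 7 (step 8): P = [1, 2, 3, 4, 5, 7] / [6, 8];  Q = [1, 2, 3, 4, 6, 7] / [5, 8]
Final shape: (6, 2).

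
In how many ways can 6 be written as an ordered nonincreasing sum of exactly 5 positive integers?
p(6, 5 parts) = 1

Partitions of n into exactly k parts ↔ partitions of n − k into at most k parts (subtract 1 from each part). For n = 6, k = 5, the partitions are: 2+1+1+1+1. Count = 1.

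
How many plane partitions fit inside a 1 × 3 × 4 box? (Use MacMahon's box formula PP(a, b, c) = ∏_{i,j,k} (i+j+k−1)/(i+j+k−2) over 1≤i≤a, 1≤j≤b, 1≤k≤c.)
PP(1, 3, 4) = 35

Evaluate the triple product over i = 1..1, j = 1..3, k = 1..4. The factors are (2/1) · (3/2) · (4/3) · (5/4) · (3/2) · (4/3) · (5/4) · (6/5) · … (12 factors total). The numerators and denominators telescope so the product is an integer; carrying out the multiplication exactly gives PP(1, 3, 4) = 35.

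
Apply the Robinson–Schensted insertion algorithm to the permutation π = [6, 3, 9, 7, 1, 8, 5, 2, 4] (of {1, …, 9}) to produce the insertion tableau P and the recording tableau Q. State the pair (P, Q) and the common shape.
P = [1, 2, 4] / [3, 5, 8] / [6, 7] / [9];  Q = [1, 3, 6] / [2, 4, 9] / [5, 7] / [8];  common shape = (3, 3, 2, 1)

Row-insert the values π_1, π_2, … into P one at a time, bumping the leftmost entry strictly greater than the inserted value down to the next row. The recording tableau Q records, in position (i, j), the step at which that cell was added to P.
  Insert 6 (step 1): P = [6];  Q = [1]
  Insert 3 (step 2): P = [3] / [6];  Q = [1] / [2]
  Insert 9 (step 3): P = [3, 9] / [6];  Q = [1, 3] / [2]
  Insert 7 (step 4): P = [3, 7] / [6, 9];  Q = [1, 3] / [2, 4]
  Insert 1 (step 5): P = [1, 7] / [3, 9] / [6];  Q = [1, 3] / [2, 4] / [5]
  Insert 8 (step 6): P = [1, 7, 8] / [3, 9] / [6];  Q = [1, 3, 6] / [2, 4] / [5]
  Insert 5 (step 7): P = [1, 5, 8] / [3, 7] / [6, 9];  Q = [1, 3, 6] / [2, 4] / [5, 7]
  Insert 2 (step 8): P = [1, 2, 8] / [3, 5] / [6, 7] / [9];  Q = [1, 3, 6] / [2, 4] / [5, 7] / [8]
  Insert 4 (step 9): P = [1, 2, 4] / [3, 5, 8] / [6, 7] / [9];  Q = [1, 3, 6] / [2, 4, 9] / [5, 7] / [8]
Final shape: (3, 3, 2, 1).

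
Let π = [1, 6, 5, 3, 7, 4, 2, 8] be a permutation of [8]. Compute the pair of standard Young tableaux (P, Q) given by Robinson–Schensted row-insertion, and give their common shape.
P = [1, 2, 4, 8] / [3, 7] / [5] / [6];  Q = [1, 2, 5, 8] / [3, 6] / [4] / [7];  common shape = (4, 2, 1, 1)

Row-insert the values π_1, π_2, … into P one at a time, bumping the leftmost entry strictly greater than the inserted value down to the next row. The recording tableau Q records, in position (i, j), the step at which that cell was added to P.
  Insert 1 (step 1): P = [1];  Q = [1]
  Insert 6 (step 2): P = [1, 6];  Q = [1, 2]
  Insert 5 (step 3): P = [1, 5] / [6];  Q = [1, 2] / [3]
  Insert 3 (step 4): P = [1, 3] / [5] / [6];  Q = [1, 2] / [3] / [4]
  Insert 7 (step 5): P = [1, 3, 7] / [5] / [6];  Q = [1, 2, 5] / [3] / [4]
  Insert 4 (step 6): P = [1, 3, 4] / [5, 7] / [6];  Q = [1, 2, 5] / [3, 6] / [4]
  Insert 2 (step 7): P = [1, 2, 4] / [3, 7] / [5] / [6];  Q = [1, 2, 5] / [3, 6] / [4] / [7]
  Insert 8 (step 8): P = [1, 2, 4, 8] / [3, 7] / [5] / [6];  Q = [1, 2, 5, 8] / [3, 6] / [4] / [7]
Final shape: (4, 2, 1, 1).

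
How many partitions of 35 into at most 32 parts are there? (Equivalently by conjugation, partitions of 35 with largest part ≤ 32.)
p(35, parts ≤ 32) = 14879

Use the recurrence p(n, m) = p(n, m−1) + p(n−m, m): either the largest part is < m (count p(n, m−1)) or the largest part is exactly m (remove one copy of m, count p(n−m, m)). With p(0, ·) = 1 this gives p(35, parts ≤ 32) = 14879. (By conjugating Young diagrams, this also counts partitions of 35 into at most 32 parts.)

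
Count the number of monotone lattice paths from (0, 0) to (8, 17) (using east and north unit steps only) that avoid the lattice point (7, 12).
Number of paths = 779247

Total paths from (0, 0) to (8, 17): C(25, 8) = 1081575. Paths through (7, 12): (paths (0, 0) → (7, 12)) × (paths (7, 12) → (8, 17)) = C(19, 7) · C(6, 1) = 50388 · 6 = 302328. Avoidance count = 1081575 − 302328 = 779247.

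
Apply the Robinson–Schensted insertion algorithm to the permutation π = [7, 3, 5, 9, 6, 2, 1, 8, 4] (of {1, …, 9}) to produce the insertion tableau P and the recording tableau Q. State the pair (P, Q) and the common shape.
P = [1, 4, 6, 8] / [2, 5] / [3, 9] / [7];  Q = [1, 3, 4, 8] / [2, 5] / [6, 9] / [7];  common shape = (4, 2, 2, 1)

Row-insert the values π_1, π_2, … into P one at a time, bumping the leftmost entry strictly greater than the inserted value down to the next row. The recording tableau Q records, in position (i, j), the step at which that cell was added to P.
  Insert 7 (step 1): P = [7];  Q = [1]
  Insert 3 (step 2): P = [3] / [7];  Q = [1] / [2]
  Insert 5 (step 3): P = [3, 5] / [7];  Q = [1, 3] / [2]
  Insert 9 (step 4): P = [3, 5, 9] / [7];  Q = [1, 3, 4] / [2]
  Insert 6 (step 5): P = [3, 5, 6] / [7, 9];  Q = [1, 3, 4] / [2, 5]
  Insert 2 (step 6): P = [2, 5, 6] / [3, 9] / [7];  Q = [1, 3, 4] / [2, 5] / [6]
  Insert 1 (step 7): P = [1, 5, 6] / [2, 9] / [3] / [7];  Q = [1, 3, 4] / [2, 5] / [6] / [7]
  Insert 8 (step 8): P = [1, 5, 6, 8] / [2, 9] / [3] / [7];  Q = [1, 3, 4, 8] / [2, 5] / [6] / [7]
  Insert 4 (step 9): P = [1, 4, 6, 8] / [2, 5] / [3, 9] / [7];  Q = [1, 3, 4, 8] / [2, 5] / [6, 9] / [7]
Final shape: (4, 2, 2, 1).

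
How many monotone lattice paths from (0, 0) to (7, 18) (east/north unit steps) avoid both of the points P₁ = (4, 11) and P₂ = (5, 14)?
Number of paths = 224380

Inclusion–exclusion. Total paths: C(25, 7) = 480700. Through P₁: C(15, 4)·C(10, 3) = 163800. Through P₂: C(19, 5)·C(6, 2) = 174420. Since P₁ is strictly southwest of P₂, a monotone path through both must visit P₁ then P₂; paths through both = C(15, 4)·C(4, 1)·C(6, 2) = 81900. Avoid both = 480700 − 163800 − 174420 + 81900 = 224380.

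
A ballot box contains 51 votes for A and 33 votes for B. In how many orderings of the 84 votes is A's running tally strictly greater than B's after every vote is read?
Strict-lead orderings = 52728626128623148048644

Total orderings of the 84 votes with 51 for A: C(84, 51) = 246066921933574690893672. By the Bertrand ballot formula (Cycle Lemma / reflection principle), the number of orderings in which A is strictly ahead of B throughout is (p − q)/(p + q) · C(p + q, p) = (51 − 33)/(51 + 33) · 246066921933574690893672 = 52728626128623148048644.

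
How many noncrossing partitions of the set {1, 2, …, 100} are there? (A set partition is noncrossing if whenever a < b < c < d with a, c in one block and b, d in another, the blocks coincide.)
C_100 = 896519947090131496687170070074100632420837521538745909320

These noncrossing partitions are counted by the Catalan number C_n = (1/(n + 1)) · C(2n, n). For n = 100: C_100 = (1/101) · C(200, 100) = 90548514656103281165404177077484163874504589675413336841320/101 = 896519947090131496687170070074100632420837521538745909320.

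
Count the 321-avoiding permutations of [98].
C_98 = 57743358069601357782187700608042856334020731624756611000

These 321-avoiding permutations are counted by the Catalan number C_n = (1/(n + 1)) · C(2n, n). For n = 98: C_98 = (1/99) · C(196, 98) = 5716592448890534420436582360196242777068052430850904489000/99 = 57743358069601357782187700608042856334020731624756611000.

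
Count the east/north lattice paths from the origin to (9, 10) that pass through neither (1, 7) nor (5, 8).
Number of paths = 72353

Inclusion–exclusion. Total paths: C(19, 9) = 92378. Through P₁: C(8, 1)·C(11, 8) = 1320. Through P₂: C(13, 5)·C(6, 4) = 19305. Since P₁ is strictly southwest of P₂, a monotone path through both must visit P₁ then P₂; paths through both = C(8, 1)·C(5, 4)·C(6, 4) = 600. Avoid both = 92378 − 1320 − 19305 + 600 = 72353.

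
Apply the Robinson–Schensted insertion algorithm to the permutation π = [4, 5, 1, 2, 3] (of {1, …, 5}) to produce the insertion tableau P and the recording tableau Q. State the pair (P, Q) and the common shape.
P = [1, 2, 3] / [4, 5];  Q = [1, 2, 5] / [3, 4];  common shape = (3, 2)

Row-insert the values π_1, π_2, … into P one at a time, bumping the leftmost entry strictly greater than the inserted value down to the next row. The recording tableau Q records, in position (i, j), the step at which that cell was added to P.
  Insert 4 (step 1): P = [4];  Q = [1]
  Insert 5 (step 2): P = [4, 5];  Q = [1, 2]
  Insert 1 (step 3): P = [1, 5] / [4];  Q = [1, 2] / [3]
  Insert 2 (step 4): P = [1, 2] / [4, 5];  Q = [1, 2] / [3, 4]
  Insert 3 (step 5): P = [1, 2, 3] / [4, 5];  Q = [1, 2, 5] / [3, 4]
Final shape: (3, 2).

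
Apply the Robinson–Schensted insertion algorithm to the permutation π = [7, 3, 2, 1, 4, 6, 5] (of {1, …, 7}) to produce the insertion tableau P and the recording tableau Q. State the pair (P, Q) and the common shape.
P = [1, 4, 5] / [2, 6] / [3] / [7];  Q = [1, 5, 6] / [2, 7] / [3] / [4];  common shape = (3, 2, 1, 1)

Row-insert the values π_1, π_2, … into P one at a time, bumping the leftmost entry strictly greater than the inserted value down to the next row. The recording tableau Q records, in position (i, j), the step at which that cell was added to P.
  Insert 7 (step 1): P = [7];  Q = [1]
  Insert 3 (step 2): P = [3] / [7];  Q = [1] / [2]
  Insert 2 (step 3): P = [2] / [3] / [7];  Q = [1] / [2] / [3]
  Insert 1 (step 4): P = [1] / [2] / [3] / [7];  Q = [1] / [2] / [3] / [4]
  Insert 4 (step 5): P = [1, 4] / [2] / [3] / [7];  Q = [1, 5] / [2] / [3] / [4]
  Insert 6 (step 6): P = [1, 4, 6] / [2] / [3] / [7];  Q = [1, 5, 6] / [2] / [3] / [4]
  Insert 5 (step 7): P = [1, 4, 5] / [2, 6] / [3] / [7];  Q = [1, 5, 6] / [2, 7] / [3] / [4]
Final shape: (3, 2, 1, 1).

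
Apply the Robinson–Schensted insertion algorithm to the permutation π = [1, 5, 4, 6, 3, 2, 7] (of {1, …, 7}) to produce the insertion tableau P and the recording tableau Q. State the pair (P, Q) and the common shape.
P = [1, 2, 6, 7] / [3] / [4] / [5];  Q = [1, 2, 4, 7] / [3] / [5] / [6];  common shape = (4, 1, 1, 1)

Row-insert the values π_1, π_2, … into P one at a time, bumping the leftmost entry strictly greater than the inserted value down to the next row. The recording tableau Q records, in position (i, j), the step at which that cell was added to P.
  Insert 1 (step 1): P = [1];  Q = [1]
  Insert 5 (step 2): P = [1, 5];  Q = [1, 2]
  Insert 4 (step 3): P = [1, 4] / [5];  Q = [1, 2] / [3]
  Insert 6 (step 4): P = [1, 4, 6] / [5];  Q = [1, 2, 4] / [3]
  Insert 3 (step 5): P = [1, 3, 6] / [4] / [5];  Q = [1, 2, 4] / [3] / [5]
  Insert 2 (step 6): P = [1, 2, 6] / [3] / [4] / [5];  Q = [1, 2, 4] / [3] / [5] / [6]
  Insert 7 (step 7): P = [1, 2, 6, 7] / [3] / [4] / [5];  Q = [1, 2, 4, 7] / [3] / [5] / [6]
Final shape: (4, 1, 1, 1).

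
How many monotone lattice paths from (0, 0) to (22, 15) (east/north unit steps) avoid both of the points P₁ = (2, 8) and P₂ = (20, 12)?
Number of paths = 7069601760

Inclusion–exclusion. Total paths: C(37, 22) = 9364199760. Through P₁: C(10, 2)·C(27, 20) = 39961350. Through P₂: C(32, 20)·C(5, 2) = 2257928400. Since P₁ is strictly southwest of P₂, a monotone path through both must visit P₁ then P₂; paths through both = C(10, 2)·C(22, 18)·C(5, 2) = 3291750. Avoid both = 9364199760 − 39961350 − 2257928400 + 3291750 = 7069601760.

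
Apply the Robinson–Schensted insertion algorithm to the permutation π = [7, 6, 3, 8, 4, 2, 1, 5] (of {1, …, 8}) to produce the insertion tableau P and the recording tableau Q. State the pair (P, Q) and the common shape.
P = [1, 4, 5] / [2, 8] / [3] / [6] / [7];  Q = [1, 4, 8] / [2, 5] / [3] / [6] / [7];  common shape = (3, 2, 1, 1, 1)

Row-insert the values π_1, π_2, … into P one at a time, bumping the leftmost entry strictly greater than the inserted value down to the next row. The recording tableau Q records, in position (i, j), the step at which that cell was added to P.
  Insert 7 (step 1): P = [7];  Q = [1]
  Insert 6 (step 2): P = [6] / [7];  Q = [1] / [2]
  Insert 3 (step 3): P = [3] / [6] / [7];  Q = [1] / [2] / [3]
  Insert 8 (step 4): P = [3, 8] / [6] / [7];  Q = [1, 4] / [2] / [3]
  Insert 4 (step 5): P = [3, 4] / [6, 8] / [7];  Q = [1, 4] / [2, 5] / [3]
  Insert 2 (step 6): P = [2, 4] / [3, 8] / [6] / [7];  Q = [1, 4] / [2, 5] / [3] / [6]
  Insert 1 (step 7): P = [1, 4] / [2, 8] / [3] / [6] / [7];  Q = [1, 4] / [2, 5] / [3] / [6] / [7]
  Insert 5 (step 8): P = [1, 4, 5] / [2, 8] / [3] / [6] / [7];  Q = [1, 4, 8] / [2, 5] / [3] / [6] / [7]
Final shape: (3, 2, 1, 1, 1).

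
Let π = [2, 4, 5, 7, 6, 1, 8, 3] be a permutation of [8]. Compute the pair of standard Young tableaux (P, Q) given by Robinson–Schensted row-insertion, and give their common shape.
P = [1, 3, 5, 6, 8] / [2, 4] / [7];  Q = [1, 2, 3, 4, 7] / [5, 8] / [6];  common shape = (5, 2, 1)

Row-insert the values π_1, π_2, … into P one at a time, bumping the leftmost entry strictly greater than the inserted value down to the next row. The recording tableau Q records, in position (i, j), the step at which that cell was added to P.
  Insert 2 (step 1): P = [2];  Q = [1]
  Insert 4 (step 2): P = [2, 4];  Q = [1, 2]
  Insert 5 (step 3): P = [2, 4, 5];  Q = [1, 2, 3]
  Insert 7 (step 4): P = [2, 4, 5, 7];  Q = [1, 2, 3, 4]
  Insert 6 (step 5): P = [2, 4, 5, 6] / [7];  Q = [1, 2, 3, 4] / [5]
  Insert 1 (step 6): P = [1, 4, 5, 6] / [2] / [7];  Q = [1, 2, 3, 4] / [5] / [6]
  Insert 8 (step 7): P = [1, 4, 5, 6, 8] / [2] / [7];  Q = [1, 2, 3, 4, 7] / [5] / [6]
  Insert 3 (step 8): P = [1, 3, 5, 6, 8] / [2, 4] / [7];  Q = [1, 2, 3, 4, 7] / [5, 8] / [6]
Final shape: (5, 2, 1).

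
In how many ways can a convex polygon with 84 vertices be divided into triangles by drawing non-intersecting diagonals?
C_82 = 17526585015616776834735140517915655636396234280

These polygon triangulations are counted by the Catalan number C_n = (1/(n + 1)) · C(2n, n). For n = 82: C_82 = (1/83) · C(164, 82) = 1454706556296192477283016662986999417820887445240/83 = 17526585015616776834735140517915655636396234280.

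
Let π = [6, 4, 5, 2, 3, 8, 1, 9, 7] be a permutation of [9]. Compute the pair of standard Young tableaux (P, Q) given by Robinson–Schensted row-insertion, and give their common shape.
P = [1, 3, 7, 9] / [2, 5, 8] / [4] / [6];  Q = [1, 3, 6, 8] / [2, 5, 9] / [4] / [7];  common shape = (4, 3, 1, 1)

Row-insert the values π_1, π_2, … into P one at a time, bumping the leftmost entry strictly greater than the inserted value down to the next row. The recording tableau Q records, in position (i, j), the step at which that cell was added to P.
  Insert 6 (step 1): P = [6];  Q = [1]
  Insert 4 (step 2): P = [4] / [6];  Q = [1] / [2]
  Insert 5 (step 3): P = [4, 5] / [6];  Q = [1, 3] / [2]
  Insert 2 (step 4): P = [2, 5] / [4] / [6];  Q = [1, 3] / [2] / [4]
  Insert 3 (step 5): P = [2, 3] / [4, 5] / [6];  Q = [1, 3] / [2, 5] / [4]
  Insert 8 (step 6): P = [2, 3, 8] / [4, 5] / [6];  Q = [1, 3, 6] / [2, 5] / [4]
  Insert 1 (step 7): P = [1, 3, 8] / [2, 5] / [4] / [6];  Q = [1, 3, 6] / [2, 5] / [4] / [7]
  Insert 9 (step 8): P = [1, 3, 8, 9] / [2, 5] / [4] / [6];  Q = [1, 3, 6, 8] / [2, 5] / [4] / [7]
  Insert 7 (step 9): P = [1, 3, 7, 9] / [2, 5, 8] / [4] / [6];  Q = [1, 3, 6, 8] / [2, 5, 9] / [4] / [7]
Final shape: (4, 3, 1, 1).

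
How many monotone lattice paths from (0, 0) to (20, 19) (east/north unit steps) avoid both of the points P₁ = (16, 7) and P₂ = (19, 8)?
Number of paths = 68462205306

Inclusion–exclusion. Total paths: C(39, 20) = 68923264410. Through P₁: C(23, 16)·C(16, 4) = 446185740. Through P₂: C(27, 19)·C(12, 1) = 26640900. Since P₁ is strictly southwest of P₂, a monotone path through both must visit P₁ then P₂; paths through both = C(23, 16)·C(4, 3)·C(12, 1) = 11767536. Avoid both = 68923264410 − 446185740 − 26640900 + 11767536 = 68462205306.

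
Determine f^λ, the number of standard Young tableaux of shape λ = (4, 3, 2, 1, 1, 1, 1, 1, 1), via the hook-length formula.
# SYT of shape (4, 3, 2, 1, 1, 1, 1, 1, 1) = 42042

Hook-length formula: f^λ = n! / Π hook(c), product over all cells c of the Young diagram. For λ = (4, 3, 2, 1, 1, 1, 1, 1, 1), n = 15 boxes. Hook lengths by row (left-to-right, top-to-bottom): [12, 5, 3, 1]; [10, 3, 1]; [8, 1]; [6]; [5]; [4]; [3]; [2]; [1]. Product of hooks = 31104000. So f^λ = 15! / 31104000 = 1307674368000 / 31104000 = 42042.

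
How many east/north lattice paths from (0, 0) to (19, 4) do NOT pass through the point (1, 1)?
Number of paths = 6195

Total paths from (0, 0) to (19, 4): C(23, 19) = 8855. Paths through (1, 1): (paths (0, 0) → (1, 1)) × (paths (1, 1) → (19, 4)) = C(2, 1) · C(21, 18) = 2 · 1330 = 2660. Avoidance count = 8855 − 2660 = 6195.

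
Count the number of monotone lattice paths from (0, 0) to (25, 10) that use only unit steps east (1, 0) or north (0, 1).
Number of paths = 183579396

A monotone lattice path from (0, 0) to (25, 10) consists of 25 east steps and 10 north steps in some order, so it is determined by which 25 of the 35 steps are east. The count is C(35, 25) = 183579396.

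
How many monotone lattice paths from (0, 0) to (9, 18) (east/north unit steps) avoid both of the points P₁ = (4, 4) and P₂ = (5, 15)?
Number of paths = 3359625

Inclusion–exclusion. Total paths: C(27, 9) = 4686825. Through P₁: C(8, 4)·C(19, 5) = 813960. Through P₂: C(20, 5)·C(7, 4) = 542640. Since P₁ is strictly southwest of P₂, a monotone path through both must visit P₁ then P₂; paths through both = C(8, 4)·C(12, 1)·C(7, 4) = 29400. Avoid both = 4686825 − 813960 − 542640 + 29400 = 3359625.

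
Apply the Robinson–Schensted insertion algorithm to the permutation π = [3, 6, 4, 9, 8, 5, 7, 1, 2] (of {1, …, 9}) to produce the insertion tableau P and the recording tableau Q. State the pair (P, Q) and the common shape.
P = [1, 2, 5, 7] / [3, 4] / [6, 8] / [9];  Q = [1, 2, 4, 7] / [3, 5] / [6, 9] / [8];  common shape = (4, 2, 2, 1)

Row-insert the values π_1, π_2, … into P one at a time, bumping the leftmost entry strictly greater than the inserted value down to the next row. The recording tableau Q records, in position (i, j), the step at which that cell was added to P.
  Insert 3 (step 1): P = [3];  Q = [1]
  Insert 6 (step 2): P = [3, 6];  Q = [1, 2]
  Insert 4 (step 3): P = [3, 4] / [6];  Q = [1, 2] / [3]
  Insert 9 (step 4): P = [3, 4, 9] / [6];  Q = [1, 2, 4] / [3]
  Insert 8 (step 5): P = [3, 4, 8] / [6, 9];  Q = [1, 2, 4] / [3, 5]
  Insert 5 (step 6): P = [3, 4, 5] / [6, 8] / [9];  Q = [1, 2, 4] / [3, 5] / [6]
  Insert 7 (step 7): P = [3, 4, 5, 7] / [6, 8] / [9];  Q = [1, 2, 4, 7] / [3, 5] / [6]
  Insert 1 (step 8): P = [1, 4, 5, 7] / [3, 8] / [6] / [9];  Q = [1, 2, 4, 7] / [3, 5] / [6] / [8]
  Insert 2 (step 9): P = [1, 2, 5, 7] / [3, 4] / [6, 8] / [9];  Q = [1, 2, 4, 7] / [3, 5] / [6, 9] / [8]
Final shape: (4, 2, 2, 1).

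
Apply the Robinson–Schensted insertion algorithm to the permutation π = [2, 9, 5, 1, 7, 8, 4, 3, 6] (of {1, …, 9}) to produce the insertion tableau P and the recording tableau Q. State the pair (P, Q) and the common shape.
P = [1, 3, 6, 8] / [2, 4, 7] / [5] / [9];  Q = [1, 2, 5, 6] / [3, 7, 9] / [4] / [8];  common shape = (4, 3, 1, 1)

Row-insert the values π_1, π_2, … into P one at a time, bumping the leftmost entry strictly greater than the inserted value down to the next row. The recording tableau Q records, in position (i, j), the step at which that cell was added to P.
  Insert 2 (step 1): P = [2];  Q = [1]
  Insert 9 (step 2): P = [2, 9];  Q = [1, 2]
  Insert 5 (step 3): P = [2, 5] / [9];  Q = [1, 2] / [3]
  Insert 1 (step 4): P = [1, 5] / [2] / [9];  Q = [1, 2] / [3] / [4]
  Insert 7 (step 5): P = [1, 5, 7] / [2] / [9];  Q = [1, 2, 5] / [3] / [4]
  Insert 8 (step 6): P = [1, 5, 7, 8] / [2] / [9];  Q = [1, 2, 5, 6] / [3] / [4]
  Insert 4 (step 7): P = [1, 4, 7, 8] / [2, 5] / [9];  Q = [1, 2, 5, 6] / [3, 7] / [4]
  Insert 3 (step 8): P = [1, 3, 7, 8] / [2, 4] / [5] / [9];  Q = [1, 2, 5, 6] / [3, 7] / [4] / [8]
  Insert 6 (step 9): P = [1, 3, 6, 8] / [2, 4, 7] / [5] / [9];  Q = [1, 2, 5, 6] / [3, 7, 9] / [4] / [8]
Final shape: (4, 3, 1, 1).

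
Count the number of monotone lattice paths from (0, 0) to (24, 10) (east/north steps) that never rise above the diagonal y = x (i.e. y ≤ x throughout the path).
Number of paths = 78676884

By the reflection principle (André's argument), the number of monotone paths to (24, 10) with n ≤ m that never go above y = x is C(34, 24) − C(34, 25) = 131128140 − 52451256 = 78676884.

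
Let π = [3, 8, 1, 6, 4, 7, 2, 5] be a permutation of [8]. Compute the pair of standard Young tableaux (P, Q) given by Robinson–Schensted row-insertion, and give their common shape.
P = [1, 2, 5] / [3, 4, 7] / [6] / [8];  Q = [1, 2, 6] / [3, 4, 8] / [5] / [7];  common shape = (3, 3, 1, 1)

Row-insert the values π_1, π_2, … into P one at a time, bumping the leftmost entry strictly greater than the inserted value down to the next row. The recording tableau Q records, in position (i, j), the step at which that cell was added to P.
  Insert 3 (step 1): P = [3];  Q = [1]
  Insert 8 (step 2): P = [3, 8];  Q = [1, 2]
  Insert 1 (step 3): P = [1, 8] / [3];  Q = [1, 2] / [3]
  Insert 6 (step 4): P = [1, 6] / [3, 8];  Q = [1, 2] / [3, 4]
  Insert 4 (step 5): P = [1, 4] / [3, 6] / [8];  Q = [1, 2] / [3, 4] / [5]
  Insert 7 (step 6): P = [1, 4, 7] / [3, 6] / [8];  Q = [1, 2, 6] / [3, 4] / [5]
  Insert 2 (step 7): P = [1, 2, 7] / [3, 4] / [6] / [8];  Q = [1, 2, 6] / [3, 4] / [5] / [7]
  Insert 5 (step 8): P = [1, 2, 5] / [3, 4, 7] / [6] / [8];  Q = [1, 2, 6] / [3, 4, 8] / [5] / [7]
Final shape: (3, 3, 1, 1).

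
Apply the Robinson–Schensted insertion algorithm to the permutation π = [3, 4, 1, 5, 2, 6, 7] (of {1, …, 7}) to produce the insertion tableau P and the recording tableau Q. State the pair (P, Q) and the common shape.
P = [1, 2, 5, 6, 7] / [3, 4];  Q = [1, 2, 4, 6, 7] / [3, 5];  common shape = (5, 2)

Row-insert the values π_1, π_2, … into P one at a time, bumping the leftmost entry strictly greater than the inserted value down to the next row. The recording tableau Q records, in position (i, j), the step at which that cell was added to P.
  Insert 3 (step 1): P = [3];  Q = [1]
  Insert 4 (step 2): P = [3, 4];  Q = [1, 2]
  Insert 1 (step 3): P = [1, 4] / [3];  Q = [1, 2] / [3]
  Insert 5 (step 4): P = [1, 4, 5] / [3];  Q = [1, 2, 4] / [3]
  Insert 2 (step 5): P = [1, 2, 5] / [3, 4];  Q = [1, 2, 4] / [3, 5]
  Insert 6 (step 6): P = [1, 2, 5, 6] / [3, 4];  Q = [1, 2, 4, 6] / [3, 5]
  Insert 7 (step 7): P = [1, 2, 5, 6, 7] / [3, 4];  Q = [1, 2, 4, 6, 7] / [3, 5]
Final shape: (5, 2).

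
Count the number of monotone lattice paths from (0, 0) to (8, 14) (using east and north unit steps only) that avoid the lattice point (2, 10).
Number of paths = 305910

Total paths from (0, 0) to (8, 14): C(22, 8) = 319770. Paths through (2, 10): (paths (0, 0) → (2, 10)) × (paths (2, 10) → (8, 14)) = C(12, 2) · C(10, 6) = 66 · 210 = 13860. Avoidance count = 319770 − 13860 = 305910.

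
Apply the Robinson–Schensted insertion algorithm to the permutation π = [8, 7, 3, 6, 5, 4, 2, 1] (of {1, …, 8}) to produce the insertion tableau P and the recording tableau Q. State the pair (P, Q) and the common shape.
P = [1, 4] / [2] / [3] / [5] / [6] / [7] / [8];  Q = [1, 4] / [2] / [3] / [5] / [6] / [7] / [8];  common shape = (2, 1, 1, 1, 1, 1, 1)

Row-insert the values π_1, π_2, … into P one at a time, bumping the leftmost entry strictly greater than the inserted value down to the next row. The recording tableau Q records, in position (i, j), the step at which that cell was added to P.
  Insert 8 (step 1): P = [8];  Q = [1]
  Insert 7 (step 2): P = [7] / [8];  Q = [1] / [2]
  Insert 3 (step 3): P = [3] / [7] / [8];  Q = [1] / [2] / [3]
  Insert 6 (step 4): P = [3, 6] / [7] / [8];  Q = [1, 4] / [2] / [3]
  Insert 5 (step 5): P = [3, 5] / [6] / [7] / [8];  Q = [1, 4] / [2] / [3] / [5]
  Insert 4 (step 6): P = [3, 4] / [5] / [6] / [7] / [8];  Q = [1, 4] / [2] / [3] / [5] / [6]
  Insert 2 (step 7): P = [2, 4] / [3] / [5] / [6] / [7] / [8];  Q = [1, 4] / [2] / [3] / [5] / [6] / [7]
  Insert 1 (step 8): P = [1, 4] / [2] / [3] / [5] / [6] / [7] / [8];  Q = [1, 4] / [2] / [3] / [5] / [6] / [7] / [8]
Final shape: (2, 1, 1, 1, 1, 1, 1).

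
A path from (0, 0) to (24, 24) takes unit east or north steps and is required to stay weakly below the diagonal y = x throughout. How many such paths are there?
Number of paths = 1289904147324

By the reflection principle (André's argument), the number of monotone paths to (24, 24) with n ≤ m that never go above y = x is C(48, 24) − C(48, 25) = 32247603683100 − 30957699535776 = 1289904147324.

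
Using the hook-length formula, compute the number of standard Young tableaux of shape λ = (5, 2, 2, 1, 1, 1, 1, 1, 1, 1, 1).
# SYT of shape (5, 2, 2, 1, 1, 1, 1, 1, 1, 1, 1) = 74256

Hook-length formula: f^λ = n! / Π hook(c), product over all cells c of the Young diagram. For λ = (5, 2, 2, 1, 1, 1, 1, 1, 1, 1, 1), n = 17 boxes. Hook lengths by row (left-to-right, top-to-bottom): [15, 6, 3, 2, 1]; [11, 2]; [10, 1]; [8]; [7]; [6]; [5]; [4]; [3]; [2]; [1]. Product of hooks = 4790016000. So f^λ = 17! / 4790016000 = 355687428096000 / 4790016000 = 74256.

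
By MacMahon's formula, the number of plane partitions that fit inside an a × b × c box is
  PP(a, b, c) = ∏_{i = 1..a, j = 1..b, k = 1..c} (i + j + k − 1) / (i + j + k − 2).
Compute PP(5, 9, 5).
PP(5, 9, 5) = 1566039386912

Evaluate the triple product over i = 1..5, j = 1..9, k = 1..5. The factors are (2/1) · (3/2) · (4/3) · (5/4) · (6/5) · (3/2) · (4/3) · (5/4) · … (225 factors total). The numerators and denominators telescope so the product is an integer; carrying out the multiplication exactly gives PP(5, 9, 5) = 1566039386912.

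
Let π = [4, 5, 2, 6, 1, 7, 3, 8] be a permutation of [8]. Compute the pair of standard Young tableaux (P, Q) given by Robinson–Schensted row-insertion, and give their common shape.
P = [1, 3, 6, 7, 8] / [2, 5] / [4];  Q = [1, 2, 4, 6, 8] / [3, 7] / [5];  common shape = (5, 2, 1)

Row-insert the values π_1, π_2, … into P one at a time, bumping the leftmost entry strictly greater than the inserted value down to the next row. The recording tableau Q records, in position (i, j), the step at which that cell was added to P.
  Insert 4 (step 1): P = [4];  Q = [1]
  Insert 5 (step 2): P = [4, 5];  Q = [1, 2]
  Insert 2 (step 3): P = [2, 5] / [4];  Q = [1, 2] / [3]
  Insert 6 (step 4): P = [2, 5, 6] / [4];  Q = [1, 2, 4] / [3]
  Insert 1 (step 5): P = [1, 5, 6] / [2] / [4];  Q = [1, 2, 4] / [3] / [5]
  Insert 7 (step 6): P = [1, 5, 6, 7] / [2] / [4];  Q = [1, 2, 4, 6] / [3] / [5]
  Insert 3 (step 7): P = [1, 3, 6, 7] / [2, 5] / [4];  Q = [1, 2, 4, 6] / [3, 7] / [5]
  Insert 8 (step 8): P = [1, 3, 6, 7, 8] / [2, 5] / [4];  Q = [1, 2, 4, 6, 8] / [3, 7] / [5]
Final shape: (5, 2, 1).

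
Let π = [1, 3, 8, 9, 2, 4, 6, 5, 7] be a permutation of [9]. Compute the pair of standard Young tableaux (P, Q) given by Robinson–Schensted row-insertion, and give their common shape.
P = [1, 2, 4, 5, 7] / [3, 6, 9] / [8];  Q = [1, 2, 3, 4, 9] / [5, 6, 7] / [8];  common shape = (5, 3, 1)

Row-insert the values π_1, π_2, … into P one at a time, bumping the leftmost entry strictly greater than the inserted value down to the next row. The recording tableau Q records, in position (i, j), the step at which that cell was added to P.
  Insert 1 (step 1): P = [1];  Q = [1]
  Insert 3 (step 2): P = [1, 3];  Q = [1, 2]
  Insert 8 (step 3): P = [1, 3, 8];  Q = [1, 2, 3]
  Insert 9 (step 4): P = [1, 3, 8, 9];  Q = [1, 2, 3, 4]
  Insert 2 (step 5): P = [1, 2, 8, 9] / [3];  Q = [1, 2, 3, 4] / [5]
  Insert 4 (step 6): P = [1, 2, 4, 9] / [3, 8];  Q = [1, 2, 3, 4] / [5, 6]
  Insert 6 (step 7): P = [1, 2, 4, 6] / [3, 8, 9];  Q = [1, 2, 3, 4] / [5, 6, 7]
  Insert 5 (step 8): P = [1, 2, 4, 5] / [3, 6, 9] / [8];  Q = [1, 2, 3, 4] / [5, 6, 7] / [8]
  Insert 7 (step 9): P = [1, 2, 4, 5, 7] / [3, 6, 9] / [8];  Q = [1, 2, 3, 4, 9] / [5, 6, 7] / [8]
Final shape: (5, 3, 1).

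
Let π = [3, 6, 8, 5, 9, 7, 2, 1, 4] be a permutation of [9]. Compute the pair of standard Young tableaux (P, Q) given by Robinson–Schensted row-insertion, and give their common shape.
P = [1, 4, 7, 9] / [2, 5] / [3, 8] / [6];  Q = [1, 2, 3, 5] / [4, 6] / [7, 9] / [8];  common shape = (4, 2, 2, 1)

Row-insert the values π_1, π_2, … into P one at a time, bumping the leftmost entry strictly greater than the inserted value down to the next row. The recording tableau Q records, in position (i, j), the step at which that cell was added to P.
  Insert 3 (step 1): P = [3];  Q = [1]
  Insert 6 (step 2): P = [3, 6];  Q = [1, 2]
  Insert 8 (step 3): P = [3, 6, 8];  Q = [1, 2, 3]
  Insert 5 (step 4): P = [3, 5, 8] / [6];  Q = [1, 2, 3] / [4]
  Insert 9 (step 5): P = [3, 5, 8, 9] / [6];  Q = [1, 2, 3, 5] / [4]
  Insert 7 (step 6): P = [3, 5, 7, 9] / [6, 8];  Q = [1, 2, 3, 5] / [4, 6]
  Insert 2 (step 7): P = [2, 5, 7, 9] / [3, 8] / [6];  Q = [1, 2, 3, 5] / [4, 6] / [7]
  Insert 1 (step 8): P = [1, 5, 7, 9] / [2, 8] / [3] / [6];  Q = [1, 2, 3, 5] / [4, 6] / [7] / [8]
  Insert 4 (step 9): P = [1, 4, 7, 9] / [2, 5] / [3, 8] / [6];  Q = [1, 2, 3, 5] / [4, 6] / [7, 9] / [8]
Final shape: (4, 2, 2, 1).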